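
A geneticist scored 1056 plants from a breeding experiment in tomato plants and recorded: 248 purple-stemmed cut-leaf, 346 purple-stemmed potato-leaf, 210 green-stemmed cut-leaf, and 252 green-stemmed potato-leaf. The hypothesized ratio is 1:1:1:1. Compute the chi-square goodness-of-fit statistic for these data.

38.030

Under the 1:1:1:1 hypothesis (Σ ratio = 4, N = 1056):
  purple-stemmed cut-leaf: 1056 × 1/4 = 264
  purple-stemmed potato-leaf: 1056 × 1/4 = 264
  green-stemmed cut-leaf: 1056 × 1/4 = 264
  green-stemmed potato-leaf: 1056 × 1/4 = 264
χ² = Σ (O − E)² / E
  purple-stemmed cut-leaf: (248 − 264)² / 264 = 0.9697
  purple-stemmed potato-leaf: (346 − 264)² / 264 = 25.4697
  green-stemmed cut-leaf: (210 − 264)² / 264 = 11.0455
  green-stemmed potato-leaf: (252 − 264)² / 264 = 0.5455
χ² = 0.9697 + 25.4697 + 11.0455 + 0.5455 = 38.0304 ≈ 38.030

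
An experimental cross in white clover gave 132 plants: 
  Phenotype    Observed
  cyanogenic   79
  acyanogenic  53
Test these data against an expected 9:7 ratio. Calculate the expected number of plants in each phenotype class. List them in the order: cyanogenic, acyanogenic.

Total ratio parts = 16. Expected numbers out of 132:
  cyanogenic: 132 × 9/16 = 74.25
  acyanogenic: 132 × 7/16 = 57.75

74.25, 57.75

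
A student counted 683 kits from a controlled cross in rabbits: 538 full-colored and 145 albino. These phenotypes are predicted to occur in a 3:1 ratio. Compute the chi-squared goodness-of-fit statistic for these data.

Expected counts for N = 683 under a 3:1 ratio (total parts = 4):
  full-colored: 683 × 3/4 = 512.25
  albino: 683 × 1/4 = 170.75
χ² = Σ (O − E)² / E
  full-colored: (538 − 512.25)² / 512.25 = 1.2944
  albino: (145 − 170.75)² / 170.75 = 3.8832
χ² = 1.2944 + 3.8832 = 5.1776 ≈ 5.178

5.178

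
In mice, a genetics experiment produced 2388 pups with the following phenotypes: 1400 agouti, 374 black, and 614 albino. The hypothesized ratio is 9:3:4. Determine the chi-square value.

Total ratio parts = 16. Expected numbers out of 2388:
  agouti: 2388 × 9/16 = 1343.25
  black: 2388 × 3/16 = 447.75
  albino: 2388 × 4/16 = 597
χ² = Σ (O − E)² / E
  agouti: (1400 − 1343.25)² / 1343.25 = 2.3976
  black: (374 − 447.75)² / 447.75 = 12.1475
  albino: (614 − 597)² / 597 = 0.4841
χ² = 2.3976 + 12.1475 + 0.4841 = 15.0292 ≈ 15.029

15.029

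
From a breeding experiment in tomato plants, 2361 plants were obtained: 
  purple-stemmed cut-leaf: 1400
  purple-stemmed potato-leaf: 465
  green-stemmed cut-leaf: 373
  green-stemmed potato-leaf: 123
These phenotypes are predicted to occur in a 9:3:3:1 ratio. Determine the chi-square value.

20.080

The 9:3:3:1 ratio has 16 parts, so with N = 2361 the expected counts are:
  purple-stemmed cut-leaf: 2361 × 9/16 = 1328.0625
  purple-stemmed potato-leaf: 2361 × 3/16 = 442.6875
  green-stemmed cut-leaf: 2361 × 3/16 = 442.6875
  green-stemmed potato-leaf: 2361 × 1/16 = 147.5625
χ² = Σ (O − E)² / E
  purple-stemmed cut-leaf: (1400 − 1328.0625)² / 1328.0625 = 3.8967
  purple-stemmed potato-leaf: (465 − 442.6875)² / 442.6875 = 1.1246
  green-stemmed cut-leaf: (373 − 442.6875)² / 442.6875 = 10.9701
  green-stemmed potato-leaf: (123 − 147.5625)² / 147.5625 = 4.0885
χ² = 3.8967 + 1.1246 + 10.9701 + 4.0885 = 20.0799 ≈ 20.080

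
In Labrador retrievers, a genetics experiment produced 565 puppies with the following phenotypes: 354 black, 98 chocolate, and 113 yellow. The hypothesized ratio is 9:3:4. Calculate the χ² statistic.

10.365

The 9:3:4 ratio has 16 parts, so with N = 565 the expected counts are:
  black: 565 × 9/16 = 317.8125
  chocolate: 565 × 3/16 = 105.9375
  yellow: 565 × 4/16 = 141.25
χ² = Σ (O − E)² / E
  black: (354 − 317.8125)² / 317.8125 = 4.1205
  chocolate: (98 − 105.9375)² / 105.9375 = 0.5947
  yellow: (113 − 141.25)² / 141.25 = 5.6500
χ² = 4.1205 + 0.5947 + 5.6500 = 10.3652 ≈ 10.365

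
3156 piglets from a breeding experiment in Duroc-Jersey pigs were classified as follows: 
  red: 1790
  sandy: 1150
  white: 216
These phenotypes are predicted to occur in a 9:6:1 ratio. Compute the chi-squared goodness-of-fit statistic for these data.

Expected counts for N = 3156 under a 9:6:1 ratio (total parts = 16):
  red: 3156 × 9/16 = 1775.25
  sandy: 3156 × 6/16 = 1183.5
  white: 3156 × 1/16 = 197.25
χ² = Σ (O − E)² / E
  red: (1790 − 1775.25)² / 1775.25 = 0.1226
  sandy: (1150 − 1183.5)² / 1183.5 = 0.9482
  white: (216 − 197.25)² / 197.25 = 1.7823
χ² = 0.1226 + 0.9482 + 1.7823 = 2.8531 ≈ 2.853

2.853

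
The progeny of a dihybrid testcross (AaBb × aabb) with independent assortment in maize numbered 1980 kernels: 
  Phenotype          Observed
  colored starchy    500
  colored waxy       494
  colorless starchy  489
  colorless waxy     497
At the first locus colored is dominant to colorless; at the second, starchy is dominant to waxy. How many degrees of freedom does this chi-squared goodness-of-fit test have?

3

A dihybrid testcross with independent assortment gives a 1:1:1:1 ratio.
A goodness-of-fit test with 4 phenotype classes has df = 4 − 1 = 3.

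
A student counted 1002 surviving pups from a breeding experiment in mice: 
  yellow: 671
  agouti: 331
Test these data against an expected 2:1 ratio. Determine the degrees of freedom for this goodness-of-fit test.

A goodness-of-fit test with 2 phenotype classes has df = 2 − 1 = 1.

1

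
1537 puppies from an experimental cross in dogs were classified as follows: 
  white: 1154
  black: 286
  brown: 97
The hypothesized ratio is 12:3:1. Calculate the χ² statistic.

Expected counts for N = 1537 under a 12:3:1 ratio (total parts = 16):
  white: 1537 × 12/16 = 1152.75
  black: 1537 × 3/16 = 288.1875
  brown: 1537 × 1/16 = 96.0625
χ² = Σ (O − E)² / E
  white: (1154 − 1152.75)² / 1152.75 = 0.0014
  black: (286 − 288.1875)² / 288.1875 = 0.0166
  brown: (97 − 96.0625)² / 96.0625 = 0.0091
χ² = 0.0014 + 0.0166 + 0.0091 = 0.0271 ≈ 0.027

0.027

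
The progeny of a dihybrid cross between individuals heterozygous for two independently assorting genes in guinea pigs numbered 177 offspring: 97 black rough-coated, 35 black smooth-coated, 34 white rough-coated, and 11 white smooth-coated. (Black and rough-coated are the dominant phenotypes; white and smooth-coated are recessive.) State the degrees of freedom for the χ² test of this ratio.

3

A dihybrid F₂ with independent assortment and complete dominance at both loci gives a 9:3:3:1 phenotypic ratio.
A goodness-of-fit test with 4 phenotype classes has df = 4 − 1 = 3.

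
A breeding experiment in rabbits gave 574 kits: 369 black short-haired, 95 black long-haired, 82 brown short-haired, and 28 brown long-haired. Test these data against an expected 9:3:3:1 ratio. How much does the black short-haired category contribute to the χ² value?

Total ratio parts = 16. Expected numbers out of 574:
  black short-haired: 574 × 9/16 = 322.875
  black long-haired: 574 × 3/16 = 107.625
  brown short-haired: 574 × 3/16 = 107.625
  brown long-haired: 574 × 1/16 = 35.875
Contribution of black short-haired: (369 − 322.875)² / 322.875 = 6.5893

6.589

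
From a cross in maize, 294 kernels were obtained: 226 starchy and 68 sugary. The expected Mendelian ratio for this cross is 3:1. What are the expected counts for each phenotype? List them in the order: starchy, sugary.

220.5, 73.5

Under the 3:1 hypothesis (Σ ratio = 4, N = 294):
  starchy: 294 × 3/4 = 220.5
  sugary: 294 × 1/4 = 73.5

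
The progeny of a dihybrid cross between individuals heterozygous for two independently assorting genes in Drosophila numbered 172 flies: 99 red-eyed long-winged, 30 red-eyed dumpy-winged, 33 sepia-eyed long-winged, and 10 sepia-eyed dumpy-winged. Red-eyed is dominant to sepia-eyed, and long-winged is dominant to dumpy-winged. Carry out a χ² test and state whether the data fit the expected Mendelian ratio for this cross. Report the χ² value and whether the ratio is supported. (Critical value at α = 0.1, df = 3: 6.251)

0.279; consistent

A dihybrid F₂ with independent assortment and complete dominance at both loci gives a 9:3:3:1 phenotypic ratio.
Total ratio parts = 16. Expected numbers out of 172:
  red-eyed long-winged: 172 × 9/16 = 96.75
  red-eyed dumpy-winged: 172 × 3/16 = 32.25
  sepia-eyed long-winged: 172 × 3/16 = 32.25
  sepia-eyed dumpy-winged: 172 × 1/16 = 10.75
χ² = Σ (O − E)² / E
  red-eyed long-winged: (99 − 96.75)² / 96.75 = 0.0523
  red-eyed dumpy-winged: (30 − 32.25)² / 32.25 = 0.1570
  sepia-eyed long-winged: (33 − 32.25)² / 32.25 = 0.0174
  sepia-eyed dumpy-winged: (10 − 10.75)² / 10.75 = 0.0523
χ² = 0.0523 + 0.1570 + 0.0174 + 0.0523 = 0.279
Degrees of freedom = 4 − 1 = 3; critical value at α = 0.1 is 6.251.
Since 0.279 < 6.251, we fail to reject the null hypothesis — the data are consistent with the 9:3:3:1 ratio.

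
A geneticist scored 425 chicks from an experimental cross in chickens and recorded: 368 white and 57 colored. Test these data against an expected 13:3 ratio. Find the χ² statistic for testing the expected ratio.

7.950

The 13:3 ratio has 16 parts, so with N = 425 the expected counts are:
  white: 425 × 13/16 = 345.3125
  colored: 425 × 3/16 = 79.6875
χ² = Σ (O − E)² / E
  white: (368 − 345.3125)² / 345.3125 = 1.4906
  colored: (57 − 79.6875)² / 79.6875 = 6.4593
χ² = 1.4906 + 6.4593 = 7.9499 ≈ 7.950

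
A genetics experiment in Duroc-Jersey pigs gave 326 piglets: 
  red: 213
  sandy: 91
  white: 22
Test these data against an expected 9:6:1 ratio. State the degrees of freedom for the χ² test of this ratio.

2

A goodness-of-fit test with 3 phenotype classes has df = 3 − 1 = 2.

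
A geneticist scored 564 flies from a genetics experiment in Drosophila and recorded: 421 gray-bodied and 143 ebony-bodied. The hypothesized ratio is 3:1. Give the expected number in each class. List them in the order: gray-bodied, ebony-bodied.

423, 141

The 3:1 ratio has 4 parts, so with N = 564 the expected counts are:
  gray-bodied: 564 × 3/4 = 423
  ebony-bodied: 564 × 1/4 = 141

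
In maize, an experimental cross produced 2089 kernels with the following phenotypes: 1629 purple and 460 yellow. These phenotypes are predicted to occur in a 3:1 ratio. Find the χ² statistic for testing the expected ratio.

9.893

Total ratio parts = 4. Expected numbers out of 2089:
  purple: 2089 × 3/4 = 1566.75
  yellow: 2089 × 1/4 = 522.25
χ² = Σ (O − E)² / E
  purple: (1629 − 1566.75)² / 1566.75 = 2.4733
  yellow: (460 − 522.25)² / 522.25 = 7.4199
χ² = 2.4733 + 7.4199 = 9.8932 ≈ 9.893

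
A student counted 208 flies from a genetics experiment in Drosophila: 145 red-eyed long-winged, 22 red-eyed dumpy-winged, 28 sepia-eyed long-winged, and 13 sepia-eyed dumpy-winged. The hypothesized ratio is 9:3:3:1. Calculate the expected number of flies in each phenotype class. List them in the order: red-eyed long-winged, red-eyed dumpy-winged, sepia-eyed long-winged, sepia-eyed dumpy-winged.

117, 39, 39, 13

The 9:3:3:1 ratio has 16 parts, so with N = 208 the expected counts are:
  red-eyed long-winged: 208 × 9/16 = 117
  red-eyed dumpy-winged: 208 × 3/16 = 39
  sepia-eyed long-winged: 208 × 3/16 = 39
  sepia-eyed dumpy-winged: 208 × 1/16 = 13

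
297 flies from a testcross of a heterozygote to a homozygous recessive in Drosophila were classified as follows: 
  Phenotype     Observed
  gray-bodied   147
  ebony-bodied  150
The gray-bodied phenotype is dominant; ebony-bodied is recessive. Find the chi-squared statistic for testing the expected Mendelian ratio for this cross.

A testcross of a heterozygote (Aa × aa) gives a 1:1 phenotypic ratio.
Under the 1:1 hypothesis (Σ ratio = 2, N = 297):
  gray-bodied: 297 × 1/2 = 148.5
  ebony-bodied: 297 × 1/2 = 148.5
χ² = Σ (O − E)² / E
  gray-bodied: (147 − 148.5)² / 148.5 = 0.0152
  ebony-bodied: (150 − 148.5)² / 148.5 = 0.0152
χ² = 0.0152 + 0.0152 = 0.0304 ≈ 0.030

0.030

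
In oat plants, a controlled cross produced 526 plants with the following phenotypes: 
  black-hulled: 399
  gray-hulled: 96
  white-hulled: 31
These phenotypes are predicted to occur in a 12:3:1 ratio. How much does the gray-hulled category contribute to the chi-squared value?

The 12:3:1 ratio has 16 parts, so with N = 526 the expected counts are:
  black-hulled: 526 × 12/16 = 394.5
  gray-hulled: 526 × 3/16 = 98.625
  white-hulled: 526 × 1/16 = 32.875
Contribution of gray-hulled: (96 − 98.625)² / 98.625 = 0.0699

0.070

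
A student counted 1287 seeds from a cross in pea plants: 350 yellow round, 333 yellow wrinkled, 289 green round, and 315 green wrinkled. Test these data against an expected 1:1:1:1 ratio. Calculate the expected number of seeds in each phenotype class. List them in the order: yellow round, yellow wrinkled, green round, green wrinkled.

321.75, 321.75, 321.75, 321.75

Total ratio parts = 4. Expected numbers out of 1287:
  yellow round: 1287 × 1/4 = 321.75
  yellow wrinkled: 1287 × 1/4 = 321.75
  green round: 1287 × 1/4 = 321.75
  green wrinkled: 1287 × 1/4 = 321.75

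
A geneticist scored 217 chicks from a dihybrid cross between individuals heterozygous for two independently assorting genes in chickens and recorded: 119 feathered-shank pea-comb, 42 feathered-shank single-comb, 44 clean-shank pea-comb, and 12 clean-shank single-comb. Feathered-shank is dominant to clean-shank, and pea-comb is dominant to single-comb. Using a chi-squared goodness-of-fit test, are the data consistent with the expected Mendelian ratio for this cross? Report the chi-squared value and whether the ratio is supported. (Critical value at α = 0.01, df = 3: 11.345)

0.569; consistent

A dihybrid F₂ with independent assortment and complete dominance at both loci gives a 9:3:3:1 phenotypic ratio.
Expected counts for N = 217 under a 9:3:3:1 ratio (total parts = 16):
  feathered-shank pea-comb: 217 × 9/16 = 122.0625
  feathered-shank single-comb: 217 × 3/16 = 40.6875
  clean-shank pea-comb: 217 × 3/16 = 40.6875
  clean-shank single-comb: 217 × 1/16 = 13.5625
χ² = Σ (O − E)² / E
  feathered-shank pea-comb: (119 − 122.0625)² / 122.0625 = 0.0768
  feathered-shank single-comb: (42 − 40.6875)² / 40.6875 = 0.0423
  clean-shank pea-comb: (44 − 40.6875)² / 40.6875 = 0.2697
  clean-shank single-comb: (12 − 13.5625)² / 13.5625 = 0.1800
χ² = 0.0768 + 0.0423 + 0.2697 + 0.1800 = 0.5688 ≈ 0.569
Degrees of freedom = 4 − 1 = 3; critical value at α = 0.01 is 11.345.
Since 0.569 < 11.345, we fail to reject the null hypothesis — the data are consistent with the 9:3:3:1 ratio.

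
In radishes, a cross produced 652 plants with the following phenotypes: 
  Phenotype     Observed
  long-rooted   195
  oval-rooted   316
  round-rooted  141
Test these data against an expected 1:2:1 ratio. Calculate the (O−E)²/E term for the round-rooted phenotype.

2.969

Total ratio parts = 4. Expected numbers out of 652:
  long-rooted: 652 × 1/4 = 163
  oval-rooted: 652 × 2/4 = 326
  round-rooted: 652 × 1/4 = 163
Contribution of round-rooted: (141 − 163)² / 163 = 2.9693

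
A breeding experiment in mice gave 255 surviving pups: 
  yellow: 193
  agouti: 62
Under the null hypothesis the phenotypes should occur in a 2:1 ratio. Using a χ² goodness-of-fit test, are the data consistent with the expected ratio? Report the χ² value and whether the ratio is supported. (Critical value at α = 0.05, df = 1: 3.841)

9.335; not consistent

Total ratio parts = 3. Expected numbers out of 255:
  yellow: 255 × 2/3 = 170
  agouti: 255 × 1/3 = 85
χ² = Σ (O − E)² / E
  yellow: (193 − 170)² / 170 = 3.1118
  agouti: (62 − 85)² / 85 = 6.2235
χ² = 3.1118 + 6.2235 = 9.3353 ≈ 9.335
Degrees of freedom = 2 − 1 = 1; critical value at α = 0.05 is 3.841.
Since 9.335 > 3.841, we reject the null hypothesis — the data do not fit the 2:1 ratio.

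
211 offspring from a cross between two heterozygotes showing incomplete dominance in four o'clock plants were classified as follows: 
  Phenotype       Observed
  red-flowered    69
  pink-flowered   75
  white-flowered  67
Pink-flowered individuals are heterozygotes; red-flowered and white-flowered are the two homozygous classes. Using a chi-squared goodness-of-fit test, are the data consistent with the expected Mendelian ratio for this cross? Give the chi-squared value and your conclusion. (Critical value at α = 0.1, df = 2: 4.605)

17.673; not consistent

With incomplete dominance, a heterozygote × heterozygote cross gives a 1:2:1 phenotypic ratio.
Total ratio parts = 4. Expected numbers out of 211:
  red-flowered: 211 × 1/4 = 52.75
  pink-flowered: 211 × 2/4 = 105.5
  white-flowered: 211 × 1/4 = 52.75
χ² = Σ (O − E)² / E
  red-flowered: (69 − 52.75)² / 52.75 = 5.0059
  pink-flowered: (75 − 105.5)² / 105.5 = 8.8175
  white-flowered: (67 − 52.75)² / 52.75 = 3.8495
χ² = 5.0059 + 8.8175 + 3.8495 = 17.6729 ≈ 17.673
Degrees of freedom = 3 − 1 = 2; critical value at α = 0.1 is 4.605.
Since 17.673 > 4.605, we reject the null hypothesis — the data do not fit the 1:2:1 ratio.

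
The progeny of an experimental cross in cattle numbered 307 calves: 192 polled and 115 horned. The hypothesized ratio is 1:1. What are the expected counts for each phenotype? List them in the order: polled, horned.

Total ratio parts = 2. Expected numbers out of 307:
  polled: 307 × 1/2 = 153.5
  horned: 307 × 1/2 = 153.5

153.5, 153.5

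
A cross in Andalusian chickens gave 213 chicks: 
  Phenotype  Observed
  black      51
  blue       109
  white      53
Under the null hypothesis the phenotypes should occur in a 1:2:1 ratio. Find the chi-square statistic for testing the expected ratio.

0.155

Expected counts for N = 213 under a 1:2:1 ratio (total parts = 4):
  black: 213 × 1/4 = 53.25
  blue: 213 × 2/4 = 106.5
  white: 213 × 1/4 = 53.25
χ² = Σ (O − E)² / E
  black: (51 − 53.25)² / 53.25 = 0.0951
  blue: (109 − 106.5)² / 106.5 = 0.0587
  white: (53 − 53.25)² / 53.25 = 0.0012
χ² = 0.0951 + 0.0587 + 0.0012 = 0.155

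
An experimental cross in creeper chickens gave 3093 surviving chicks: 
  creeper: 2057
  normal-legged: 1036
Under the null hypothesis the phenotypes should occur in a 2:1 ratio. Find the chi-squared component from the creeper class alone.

0.012

Total ratio parts = 3. Expected numbers out of 3093:
  creeper: 3093 × 2/3 = 2062
  normal-legged: 3093 × 1/3 = 1031
Contribution of creeper: (2057 − 2062)² / 2062 = 0.0121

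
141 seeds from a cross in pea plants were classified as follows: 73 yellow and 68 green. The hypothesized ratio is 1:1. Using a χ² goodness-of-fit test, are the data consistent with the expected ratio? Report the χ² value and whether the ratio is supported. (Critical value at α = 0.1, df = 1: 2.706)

0.177; consistent

Expected counts for N = 141 under a 1:1 ratio (total parts = 2):
  yellow: 141 × 1/2 = 70.5
  green: 141 × 1/2 = 70.5
χ² = Σ (O − E)² / E
  yellow: (73 − 70.5)² / 70.5 = 0.0887
  green: (68 − 70.5)² / 70.5 = 0.0887
χ² = 0.0887 + 0.0887 = 0.1774 ≈ 0.177
Degrees of freedom = 2 − 1 = 1; critical value at α = 0.1 is 2.706.
Since 0.177 < 2.706, we fail to reject the null hypothesis — the data are consistent with the 1:1 ratio.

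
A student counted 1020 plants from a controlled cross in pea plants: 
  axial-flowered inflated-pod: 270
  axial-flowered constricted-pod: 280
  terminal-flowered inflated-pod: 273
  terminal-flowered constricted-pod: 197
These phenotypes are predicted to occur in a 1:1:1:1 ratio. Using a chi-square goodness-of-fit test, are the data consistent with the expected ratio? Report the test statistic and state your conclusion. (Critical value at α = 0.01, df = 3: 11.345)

Expected counts for N = 1020 under a 1:1:1:1 ratio (total parts = 4):
  axial-flowered inflated-pod: 1020 × 1/4 = 255
  axial-flowered constricted-pod: 1020 × 1/4 = 255
  terminal-flowered inflated-pod: 1020 × 1/4 = 255
  terminal-flowered constricted-pod: 1020 × 1/4 = 255
χ² = Σ (O − E)² / E
  axial-flowered inflated-pod: (270 − 255)² / 255 = 0.8824
  axial-flowered constricted-pod: (280 − 255)² / 255 = 2.4510
  terminal-flowered inflated-pod: (273 − 255)² / 255 = 1.2706
  terminal-flowered constricted-pod: (197 − 255)² / 255 = 13.1922
χ² = 0.8824 + 2.4510 + 1.2706 + 13.1922 = 17.7962 ≈ 17.796
Degrees of freedom = 4 − 1 = 3; critical value at α = 0.01 is 11.345.
Since 17.796 > 11.345, we reject the null hypothesis — the data do not fit the 1:1:1:1 ratio.

17.796; not consistent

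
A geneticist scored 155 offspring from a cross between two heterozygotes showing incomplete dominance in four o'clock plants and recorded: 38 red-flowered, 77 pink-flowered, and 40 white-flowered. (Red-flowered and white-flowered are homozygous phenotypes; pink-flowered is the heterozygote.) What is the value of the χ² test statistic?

0.058

With incomplete dominance, a heterozygote × heterozygote cross gives a 1:2:1 phenotypic ratio.
Total ratio parts = 4. Expected numbers out of 155:
  red-flowered: 155 × 1/4 = 38.75
  pink-flowered: 155 × 2/4 = 77.5
  white-flowered: 155 × 1/4 = 38.75
χ² = Σ (O − E)² / E
  red-flowered: (38 − 38.75)² / 38.75 = 0.0145
  pink-flowered: (77 − 77.5)² / 77.5 = 0.0032
  white-flowered: (40 − 38.75)² / 38.75 = 0.0403
χ² = 0.0145 + 0.0032 + 0.0403 = 0.058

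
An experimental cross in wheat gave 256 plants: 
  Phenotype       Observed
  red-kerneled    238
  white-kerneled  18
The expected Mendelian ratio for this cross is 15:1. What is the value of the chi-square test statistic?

0.267

Under the 15:1 hypothesis (Σ ratio = 16, N = 256):
  red-kerneled: 256 × 15/16 = 240
  white-kerneled: 256 × 1/16 = 16
χ² = Σ (O − E)² / E
  red-kerneled: (238 − 240)² / 240 = 0.0167
  white-kerneled: (18 − 16)² / 16 = 0.2500
χ² = 0.0167 + 0.2500 = 0.2667 ≈ 0.267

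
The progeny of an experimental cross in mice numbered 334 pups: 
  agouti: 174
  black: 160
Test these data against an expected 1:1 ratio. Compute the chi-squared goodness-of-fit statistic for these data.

The 1:1 ratio has 2 parts, so with N = 334 the expected counts are:
  agouti: 334 × 1/2 = 167
  black: 334 × 1/2 = 167
χ² = Σ (O − E)² / E
  agouti: (174 − 167)² / 167 = 0.2934
  black: (160 − 167)² / 167 = 0.2934
χ² = 0.2934 + 0.2934 = 0.5868 ≈ 0.587

0.587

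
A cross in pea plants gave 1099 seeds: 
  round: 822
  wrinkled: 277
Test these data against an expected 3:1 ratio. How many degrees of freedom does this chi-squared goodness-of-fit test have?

1

A goodness-of-fit test with 2 phenotype classes has df = 2 − 1 = 1.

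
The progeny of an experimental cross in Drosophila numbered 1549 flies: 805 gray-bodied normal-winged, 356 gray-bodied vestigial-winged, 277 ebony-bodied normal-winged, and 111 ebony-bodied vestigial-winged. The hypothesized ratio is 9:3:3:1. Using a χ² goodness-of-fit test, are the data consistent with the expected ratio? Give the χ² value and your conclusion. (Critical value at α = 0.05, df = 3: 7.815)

Expected counts for N = 1549 under a 9:3:3:1 ratio (total parts = 16):
  gray-bodied normal-winged: 1549 × 9/16 = 871.3125
  gray-bodied vestigial-winged: 1549 × 3/16 = 290.4375
  ebony-bodied normal-winged: 1549 × 3/16 = 290.4375
  ebony-bodied vestigial-winged: 1549 × 1/16 = 96.8125
χ² = Σ (O − E)² / E
  gray-bodied normal-winged: (805 − 871.3125)² / 871.3125 = 5.0468
  gray-bodied vestigial-winged: (356 − 290.4375)² / 290.4375 = 14.7999
  ebony-bodied normal-winged: (277 − 290.4375)² / 290.4375 = 0.6217
  ebony-bodied vestigial-winged: (111 − 96.8125)² / 96.8125 = 2.0791
χ² = 5.0468 + 14.7999 + 0.6217 + 2.0791 = 22.5475 ≈ 22.548
Degrees of freedom = 4 − 1 = 3; critical value at α = 0.05 is 7.815.
Since 22.548 > 7.815, we reject the null hypothesis — the data do not fit the 9:3:3:1 ratio.

22.548; not consistent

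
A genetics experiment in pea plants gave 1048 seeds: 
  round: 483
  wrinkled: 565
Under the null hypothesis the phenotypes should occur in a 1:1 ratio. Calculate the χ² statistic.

6.416

The 1:1 ratio has 2 parts, so with N = 1048 the expected counts are:
  round: 1048 × 1/2 = 524
  wrinkled: 1048 × 1/2 = 524
χ² = Σ (O − E)² / E
  round: (483 − 524)² / 524 = 3.2080
  wrinkled: (565 − 524)² / 524 = 3.2080
χ² = 3.2080 + 3.2080 = 6.416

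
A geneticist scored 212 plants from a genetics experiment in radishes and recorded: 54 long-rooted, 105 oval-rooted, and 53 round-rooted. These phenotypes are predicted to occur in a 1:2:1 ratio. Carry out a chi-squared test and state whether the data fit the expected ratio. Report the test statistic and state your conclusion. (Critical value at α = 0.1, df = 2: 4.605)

The 1:2:1 ratio has 4 parts, so with N = 212 the expected counts are:
  long-rooted: 212 × 1/4 = 53
  oval-rooted: 212 × 2/4 = 106
  round-rooted: 212 × 1/4 = 53
χ² = Σ (O − E)² / E
  long-rooted: (54 − 53)² / 53 = 0.0189
  oval-rooted: (105 − 106)² / 106 = 0.0094
  round-rooted: (53 − 53)² / 53 = 0.0000
χ² = 0.0189 + 0.0094 + 0.0000 = 0.0283 ≈ 0.028
Degrees of freedom = 3 − 1 = 2; critical value at α = 0.1 is 4.605.
Since 0.028 < 4.605, we fail to reject the null hypothesis — the data are consistent with the 1:2:1 ratio.

0.028; consistent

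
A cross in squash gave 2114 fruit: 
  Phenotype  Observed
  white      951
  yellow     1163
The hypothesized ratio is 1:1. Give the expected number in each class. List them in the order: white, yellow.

Expected counts for N = 2114 under a 1:1 ratio (total parts = 2):
  white: 2114 × 1/2 = 1057
  yellow: 2114 × 1/2 = 1057

1057, 1057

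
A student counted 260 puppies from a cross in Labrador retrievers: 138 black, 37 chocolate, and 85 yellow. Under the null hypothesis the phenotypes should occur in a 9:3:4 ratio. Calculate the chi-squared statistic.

9.451

Total ratio parts = 16. Expected numbers out of 260:
  black: 260 × 9/16 = 146.25
  chocolate: 260 × 3/16 = 48.75
  yellow: 260 × 4/16 = 65
χ² = Σ (O − E)² / E
  black: (138 − 146.25)² / 146.25 = 0.4654
  chocolate: (37 − 48.75)² / 48.75 = 2.8321
  yellow: (85 − 65)² / 65 = 6.1538
χ² = 0.4654 + 2.8321 + 6.1538 = 9.4513 ≈ 9.451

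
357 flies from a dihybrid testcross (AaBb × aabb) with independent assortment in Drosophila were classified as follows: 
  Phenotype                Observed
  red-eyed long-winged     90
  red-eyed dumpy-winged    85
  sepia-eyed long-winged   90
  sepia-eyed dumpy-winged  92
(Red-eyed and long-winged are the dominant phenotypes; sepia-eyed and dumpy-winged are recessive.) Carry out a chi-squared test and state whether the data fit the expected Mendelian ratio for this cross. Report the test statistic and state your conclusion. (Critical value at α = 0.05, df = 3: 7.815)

0.300; consistent

A dihybrid testcross with independent assortment gives a 1:1:1:1 ratio.
Total ratio parts = 4. Expected numbers out of 357:
  red-eyed long-winged: 357 × 1/4 = 89.25
  red-eyed dumpy-winged: 357 × 1/4 = 89.25
  sepia-eyed long-winged: 357 × 1/4 = 89.25
  sepia-eyed dumpy-winged: 357 × 1/4 = 89.25
χ² = Σ (O − E)² / E
  red-eyed long-winged: (90 − 89.25)² / 89.25 = 0.0063
  red-eyed dumpy-winged: (85 − 89.25)² / 89.25 = 0.2024
  sepia-eyed long-winged: (90 − 89.25)² / 89.25 = 0.0063
  sepia-eyed dumpy-winged: (92 − 89.25)² / 89.25 = 0.0847
χ² = 0.0063 + 0.2024 + 0.0063 + 0.0847 = 0.2997 ≈ 0.300
Degrees of freedom = 4 − 1 = 3; critical value at α = 0.05 is 7.815.
Since 0.300 < 7.815, we fail to reject the null hypothesis — the data are consistent with the 1:1:1:1 ratio.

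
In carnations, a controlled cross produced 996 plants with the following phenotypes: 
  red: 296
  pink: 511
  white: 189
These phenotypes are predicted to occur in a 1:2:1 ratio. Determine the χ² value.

23.669

Under the 1:2:1 hypothesis (Σ ratio = 4, N = 996):
  red: 996 × 1/4 = 249
  pink: 996 × 2/4 = 498
  white: 996 × 1/4 = 249
χ² = Σ (O − E)² / E
  red: (296 − 249)² / 249 = 8.8715
  pink: (511 − 498)² / 498 = 0.3394
  white: (189 − 249)² / 249 = 14.4578
χ² = 8.8715 + 0.3394 + 14.4578 = 23.6687 ≈ 23.669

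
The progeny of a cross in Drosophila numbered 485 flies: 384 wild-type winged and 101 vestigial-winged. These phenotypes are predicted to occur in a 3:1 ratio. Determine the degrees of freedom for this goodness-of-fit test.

1

A goodness-of-fit test with 2 phenotype classes has df = 2 − 1 = 1.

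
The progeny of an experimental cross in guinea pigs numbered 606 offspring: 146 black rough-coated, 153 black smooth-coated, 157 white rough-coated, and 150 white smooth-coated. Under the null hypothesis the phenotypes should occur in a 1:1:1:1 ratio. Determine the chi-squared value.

0.429

Total ratio parts = 4. Expected numbers out of 606:
  black rough-coated: 606 × 1/4 = 151.5
  black smooth-coated: 606 × 1/4 = 151.5
  white rough-coated: 606 × 1/4 = 151.5
  white smooth-coated: 606 × 1/4 = 151.5
χ² = Σ (O − E)² / E
  black rough-coated: (146 − 151.5)² / 151.5 = 0.1997
  black smooth-coated: (153 − 151.5)² / 151.5 = 0.0149
  white rough-coated: (157 − 151.5)² / 151.5 = 0.1997
  white smooth-coated: (150 − 151.5)² / 151.5 = 0.0149
χ² = 0.1997 + 0.0149 + 0.1997 + 0.0149 = 0.4292 ≈ 0.429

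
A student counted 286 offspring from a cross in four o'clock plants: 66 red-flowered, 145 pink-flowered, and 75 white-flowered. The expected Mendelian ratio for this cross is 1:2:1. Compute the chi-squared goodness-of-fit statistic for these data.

Expected counts for N = 286 under a 1:2:1 ratio (total parts = 4):
  red-flowered: 286 × 1/4 = 71.5
  pink-flowered: 286 × 2/4 = 143
  white-flowered: 286 × 1/4 = 71.5
χ² = Σ (O − E)² / E
  red-flowered: (66 − 71.5)² / 71.5 = 0.4231
  pink-flowered: (145 − 143)² / 143 = 0.0280
  white-flowered: (75 − 71.5)² / 71.5 = 0.1713
χ² = 0.4231 + 0.0280 + 0.1713 = 0.6224 ≈ 0.622

0.622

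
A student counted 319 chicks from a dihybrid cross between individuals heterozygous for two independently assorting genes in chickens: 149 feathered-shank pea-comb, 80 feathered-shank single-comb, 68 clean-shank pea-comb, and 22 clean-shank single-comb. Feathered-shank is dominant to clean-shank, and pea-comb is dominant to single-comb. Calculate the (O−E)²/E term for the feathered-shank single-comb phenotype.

6.814

A dihybrid F₂ with independent assortment and complete dominance at both loci gives a 9:3:3:1 phenotypic ratio.
Under the 9:3:3:1 hypothesis (Σ ratio = 16, N = 319):
  feathered-shank pea-comb: 319 × 9/16 = 179.4375
  feathered-shank single-comb: 319 × 3/16 = 59.8125
  clean-shank pea-comb: 319 × 3/16 = 59.8125
  clean-shank single-comb: 319 × 1/16 = 19.9375
Contribution of feathered-shank single-comb: (80 − 59.8125)² / 59.8125 = 6.8135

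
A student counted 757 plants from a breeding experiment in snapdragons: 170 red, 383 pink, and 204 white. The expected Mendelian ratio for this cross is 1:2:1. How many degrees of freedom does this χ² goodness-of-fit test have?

2

A goodness-of-fit test with 3 phenotype classes has df = 3 − 1 = 2.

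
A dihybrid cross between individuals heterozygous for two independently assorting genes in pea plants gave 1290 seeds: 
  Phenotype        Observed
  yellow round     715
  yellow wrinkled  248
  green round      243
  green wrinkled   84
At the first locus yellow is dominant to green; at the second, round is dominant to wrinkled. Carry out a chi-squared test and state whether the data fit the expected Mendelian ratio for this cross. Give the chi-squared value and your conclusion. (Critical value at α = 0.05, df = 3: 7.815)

0.457; consistent

A dihybrid F₂ with independent assortment and complete dominance at both loci gives a 9:3:3:1 phenotypic ratio.
Expected counts for N = 1290 under a 9:3:3:1 ratio (total parts = 16):
  yellow round: 1290 × 9/16 = 725.625
  yellow wrinkled: 1290 × 3/16 = 241.875
  green round: 1290 × 3/16 = 241.875
  green wrinkled: 1290 × 1/16 = 80.625
χ² = Σ (O − E)² / E
  yellow round: (715 − 725.625)² / 725.625 = 0.1556
  yellow wrinkled: (248 − 241.875)² / 241.875 = 0.1551
  green round: (243 − 241.875)² / 241.875 = 0.0052
  green wrinkled: (84 − 80.625)² / 80.625 = 0.1413
χ² = 0.1556 + 0.1551 + 0.0052 + 0.1413 = 0.4572 ≈ 0.457
Degrees of freedom = 4 − 1 = 3; critical value at α = 0.05 is 7.815.
Since 0.457 < 7.815, we fail to reject the null hypothesis — the data are consistent with the 9:3:3:1 ratio.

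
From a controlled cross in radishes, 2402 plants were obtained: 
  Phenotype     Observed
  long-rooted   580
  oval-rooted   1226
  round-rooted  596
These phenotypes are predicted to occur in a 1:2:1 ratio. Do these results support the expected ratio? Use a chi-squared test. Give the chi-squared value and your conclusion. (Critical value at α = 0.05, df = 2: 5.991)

1.254; consistent

Expected counts for N = 2402 under a 1:2:1 ratio (total parts = 4):
  long-rooted: 2402 × 1/4 = 600.5
  oval-rooted: 2402 × 2/4 = 1201
  round-rooted: 2402 × 1/4 = 600.5
χ² = Σ (O − E)² / E
  long-rooted: (580 − 600.5)² / 600.5 = 0.6998
  oval-rooted: (1226 − 1201)² / 1201 = 0.5204
  round-rooted: (596 − 600.5)² / 600.5 = 0.0337
χ² = 0.6998 + 0.5204 + 0.0337 = 1.2539 ≈ 1.254
Degrees of freedom = 3 − 1 = 2; critical value at α = 0.05 is 5.991.
Since 1.254 < 5.991, we fail to reject the null hypothesis — the data are consistent with the 1:2:1 ratio.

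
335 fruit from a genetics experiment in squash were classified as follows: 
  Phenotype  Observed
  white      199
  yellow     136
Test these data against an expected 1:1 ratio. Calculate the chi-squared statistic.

11.848

Expected counts for N = 335 under a 1:1 ratio (total parts = 2):
  white: 335 × 1/2 = 167.5
  yellow: 335 × 1/2 = 167.5
χ² = Σ (O − E)² / E
  white: (199 − 167.5)² / 167.5 = 5.9239
  yellow: (136 − 167.5)² / 167.5 = 5.9239
χ² = 5.9239 + 5.9239 = 11.8478 ≈ 11.848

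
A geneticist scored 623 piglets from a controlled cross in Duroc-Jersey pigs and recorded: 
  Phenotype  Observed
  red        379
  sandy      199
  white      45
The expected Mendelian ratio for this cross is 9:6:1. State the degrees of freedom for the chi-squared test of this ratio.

2

A goodness-of-fit test with 3 phenotype classes has df = 3 − 1 = 2.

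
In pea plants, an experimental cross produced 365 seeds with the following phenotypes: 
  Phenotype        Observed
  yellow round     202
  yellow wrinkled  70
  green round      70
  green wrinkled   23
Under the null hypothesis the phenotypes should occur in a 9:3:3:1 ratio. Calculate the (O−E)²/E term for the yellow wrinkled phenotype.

0.036

Under the 9:3:3:1 hypothesis (Σ ratio = 16, N = 365):
  yellow round: 365 × 9/16 = 205.3125
  yellow wrinkled: 365 × 3/16 = 68.4375
  green round: 365 × 3/16 = 68.4375
  green wrinkled: 365 × 1/16 = 22.8125
Contribution of yellow wrinkled: (70 − 68.4375)² / 68.4375 = 0.0357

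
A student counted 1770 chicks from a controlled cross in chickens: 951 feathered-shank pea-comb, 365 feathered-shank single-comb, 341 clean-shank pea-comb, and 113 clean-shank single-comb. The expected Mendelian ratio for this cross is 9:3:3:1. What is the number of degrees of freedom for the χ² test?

3

A goodness-of-fit test with 4 phenotype classes has df = 4 − 1 = 3.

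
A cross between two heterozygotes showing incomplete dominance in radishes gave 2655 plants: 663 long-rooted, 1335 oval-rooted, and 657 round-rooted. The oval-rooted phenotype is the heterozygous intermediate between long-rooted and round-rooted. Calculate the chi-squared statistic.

With incomplete dominance, a heterozygote × heterozygote cross gives a 1:2:1 phenotypic ratio.
Total ratio parts = 4. Expected numbers out of 2655:
  long-rooted: 2655 × 1/4 = 663.75
  oval-rooted: 2655 × 2/4 = 1327.5
  round-rooted: 2655 × 1/4 = 663.75
χ² = Σ (O − E)² / E
  long-rooted: (663 − 663.75)² / 663.75 = 0.0008
  oval-rooted: (1335 − 1327.5)² / 1327.5 = 0.0424
  round-rooted: (657 − 663.75)² / 663.75 = 0.0686
χ² = 0.0008 + 0.0424 + 0.0686 = 0.1118 ≈ 0.112

0.112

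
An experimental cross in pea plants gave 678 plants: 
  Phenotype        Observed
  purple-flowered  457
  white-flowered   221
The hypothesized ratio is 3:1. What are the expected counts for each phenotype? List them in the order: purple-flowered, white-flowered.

Total ratio parts = 4. Expected numbers out of 678:
  purple-flowered: 678 × 3/4 = 508.5
  white-flowered: 678 × 1/4 = 169.5

508.5, 169.5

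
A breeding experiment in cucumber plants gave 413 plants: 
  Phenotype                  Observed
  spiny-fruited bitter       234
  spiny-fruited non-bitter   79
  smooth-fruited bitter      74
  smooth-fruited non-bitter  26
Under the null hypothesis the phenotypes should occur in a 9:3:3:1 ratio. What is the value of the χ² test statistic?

0.198

The 9:3:3:1 ratio has 16 parts, so with N = 413 the expected counts are:
  spiny-fruited bitter: 413 × 9/16 = 232.3125
  spiny-fruited non-bitter: 413 × 3/16 = 77.4375
  smooth-fruited bitter: 413 × 3/16 = 77.4375
  smooth-fruited non-bitter: 413 × 1/16 = 25.8125
χ² = Σ (O − E)² / E
  spiny-fruited bitter: (234 − 232.3125)² / 232.3125 = 0.0123
  spiny-fruited non-bitter: (79 − 77.4375)² / 77.4375 = 0.0315
  smooth-fruited bitter: (74 − 77.4375)² / 77.4375 = 0.1526
  smooth-fruited non-bitter: (26 − 25.8125)² / 25.8125 = 0.0014
χ² = 0.0123 + 0.0315 + 0.1526 + 0.0014 = 0.1978 ≈ 0.198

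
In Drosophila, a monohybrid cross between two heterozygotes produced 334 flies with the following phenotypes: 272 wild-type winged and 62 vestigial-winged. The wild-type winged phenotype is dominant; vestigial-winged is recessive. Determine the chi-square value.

7.381

For a monohybrid cross between heterozygotes with complete dominance, the expected phenotypic ratio is 3:1.
Expected counts for N = 334 under a 3:1 ratio (total parts = 4):
  wild-type winged: 334 × 3/4 = 250.5
  vestigial-winged: 334 × 1/4 = 83.5
χ² = Σ (O − E)² / E
  wild-type winged: (272 − 250.5)² / 250.5 = 1.8453
  vestigial-winged: (62 − 83.5)² / 83.5 = 5.5359
χ² = 1.8453 + 5.5359 = 7.3812 ≈ 7.381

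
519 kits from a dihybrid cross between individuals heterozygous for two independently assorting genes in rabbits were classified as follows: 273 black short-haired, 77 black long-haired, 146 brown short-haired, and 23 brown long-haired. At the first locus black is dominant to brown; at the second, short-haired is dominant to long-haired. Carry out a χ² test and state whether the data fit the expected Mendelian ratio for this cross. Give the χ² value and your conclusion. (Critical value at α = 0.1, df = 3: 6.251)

32.574; not consistent

A dihybrid F₂ with independent assortment and complete dominance at both loci gives a 9:3:3:1 phenotypic ratio.
Under the 9:3:3:1 hypothesis (Σ ratio = 16, N = 519):
  black short-haired: 519 × 9/16 = 291.9375
  black long-haired: 519 × 3/16 = 97.3125
  brown short-haired: 519 × 3/16 = 97.3125
  brown long-haired: 519 × 1/16 = 32.4375
χ² = Σ (O − E)² / E
  black short-haired: (273 − 291.9375)² / 291.9375 = 1.2284
  black long-haired: (77 − 97.3125)² / 97.3125 = 4.2399
  brown short-haired: (146 − 97.3125)² / 97.3125 = 24.3594
  brown long-haired: (23 − 32.4375)² / 32.4375 = 2.7458
χ² = 1.2284 + 4.2399 + 24.3594 + 2.7458 = 32.5735 ≈ 32.574
Degrees of freedom = 4 − 1 = 3; critical value at α = 0.1 is 6.251.
Since 32.574 > 6.251, we reject the null hypothesis — the data do not fit the 9:3:3:1 ratio.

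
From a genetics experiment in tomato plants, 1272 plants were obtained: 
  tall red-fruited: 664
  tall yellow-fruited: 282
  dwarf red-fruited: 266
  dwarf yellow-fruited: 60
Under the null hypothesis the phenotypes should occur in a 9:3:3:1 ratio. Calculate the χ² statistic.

Expected counts for N = 1272 under a 9:3:3:1 ratio (total parts = 16):
  tall red-fruited: 1272 × 9/16 = 715.5
  tall yellow-fruited: 1272 × 3/16 = 238.5
  dwarf red-fruited: 1272 × 3/16 = 238.5
  dwarf yellow-fruited: 1272 × 1/16 = 79.5
χ² = Σ (O − E)² / E
  tall red-fruited: (664 − 715.5)² / 715.5 = 3.7068
  tall yellow-fruited: (282 − 238.5)² / 238.5 = 7.9340
  dwarf red-fruited: (266 − 238.5)² / 238.5 = 3.1709
  dwarf yellow-fruited: (60 − 79.5)² / 79.5 = 4.7830
χ² = 3.7068 + 7.9340 + 3.1709 + 4.7830 = 19.5947 ≈ 19.595

19.595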